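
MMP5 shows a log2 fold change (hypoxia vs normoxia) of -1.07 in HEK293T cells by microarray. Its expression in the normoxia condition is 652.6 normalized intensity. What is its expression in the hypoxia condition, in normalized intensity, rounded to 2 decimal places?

310.85

Fold change = 2^(-1.07) = 0.4763
hypoxia expression = 652.6 × 0.4763 = 310.85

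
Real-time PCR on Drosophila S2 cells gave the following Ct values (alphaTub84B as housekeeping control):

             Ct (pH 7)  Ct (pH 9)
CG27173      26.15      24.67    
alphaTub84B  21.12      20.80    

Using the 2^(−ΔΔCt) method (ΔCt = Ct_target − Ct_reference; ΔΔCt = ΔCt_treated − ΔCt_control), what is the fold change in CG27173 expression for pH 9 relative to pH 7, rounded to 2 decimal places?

2.23

ΔCt(pH 7) = 26.150 − 21.120 = 5.030
ΔCt(pH 9) = 24.670 − 20.800 = 3.870
ΔΔCt = 3.870 − 5.030 = -1.160
Fold change = 2^(−(-1.160)) = 2^1.160 = 2.235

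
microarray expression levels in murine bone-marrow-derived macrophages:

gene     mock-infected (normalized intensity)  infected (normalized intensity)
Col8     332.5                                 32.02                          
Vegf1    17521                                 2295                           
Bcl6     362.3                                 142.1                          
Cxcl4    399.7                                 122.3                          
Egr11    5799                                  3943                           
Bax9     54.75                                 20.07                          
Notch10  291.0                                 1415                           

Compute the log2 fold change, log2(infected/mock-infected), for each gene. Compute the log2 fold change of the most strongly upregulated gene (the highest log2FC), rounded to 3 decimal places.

2.282

log2(32.02/332.5) = -3.376  (Col8)
log2(2295/17521) = -2.933  (Vegf1)
log2(142.1/362.3) = -1.350  (Bcl6)
log2(122.3/399.7) = -1.708  (Cxcl4)
log2(3943/5799) = -0.557  (Egr11)
log2(20.07/54.75) = -1.448  (Bax9)
log2(1415/291.0) = 2.282  (Notch10)
Notch10 is most strongly upregulated.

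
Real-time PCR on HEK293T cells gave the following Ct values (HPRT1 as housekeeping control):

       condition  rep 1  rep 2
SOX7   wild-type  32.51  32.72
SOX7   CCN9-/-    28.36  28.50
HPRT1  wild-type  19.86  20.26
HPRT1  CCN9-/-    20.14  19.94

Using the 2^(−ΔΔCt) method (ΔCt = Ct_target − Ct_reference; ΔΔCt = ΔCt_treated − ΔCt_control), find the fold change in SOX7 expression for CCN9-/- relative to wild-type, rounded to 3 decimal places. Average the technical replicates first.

17.939

Mean Ct: SOX7 wild-type 32.615; SOX7 CCN9-/- 28.430; HPRT1 wild-type 20.060; HPRT1 CCN9-/- 20.040
ΔCt(wild-type) = 32.615 − 20.060 = 12.555
ΔCt(CCN9-/-) = 28.430 − 20.040 = 8.390
ΔΔCt = 8.390 − 12.555 = -4.165
Fold change = 2^(−(-4.165)) = 2^4.165 = 17.9387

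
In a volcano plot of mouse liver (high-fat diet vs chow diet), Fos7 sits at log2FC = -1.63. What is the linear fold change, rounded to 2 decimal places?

0.32

Fold change = 2^(-1.63) = 0.323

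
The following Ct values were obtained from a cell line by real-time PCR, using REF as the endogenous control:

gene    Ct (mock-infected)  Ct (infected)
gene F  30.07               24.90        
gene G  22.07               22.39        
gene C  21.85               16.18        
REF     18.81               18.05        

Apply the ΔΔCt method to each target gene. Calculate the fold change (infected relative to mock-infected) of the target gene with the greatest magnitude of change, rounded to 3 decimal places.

gene F: ΔΔCt = (24.90−18.05) − (30.07−18.81) = 6.85 − 11.26 = -4.41; fold change = 2^4.41 = 21.259
gene G: ΔΔCt = (22.39−18.05) − (22.07−18.81) = 4.34 − 3.26 = 1.08; fold change = 2^-1.08 = 0.473
gene C: ΔΔCt = (16.18−18.05) − (21.85−18.81) = -1.87 − 3.04 = -4.91; fold change = 2^4.91 = 30.065
gene C has the largest |ΔΔCt| = 4.91.

30.065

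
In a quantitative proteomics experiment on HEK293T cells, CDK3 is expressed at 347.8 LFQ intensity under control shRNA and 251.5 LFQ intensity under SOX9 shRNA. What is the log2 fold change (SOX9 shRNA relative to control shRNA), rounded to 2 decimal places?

-0.47

Fold change = 251.5 / 347.8 = 0.7231
log2(0.7231) = -0.468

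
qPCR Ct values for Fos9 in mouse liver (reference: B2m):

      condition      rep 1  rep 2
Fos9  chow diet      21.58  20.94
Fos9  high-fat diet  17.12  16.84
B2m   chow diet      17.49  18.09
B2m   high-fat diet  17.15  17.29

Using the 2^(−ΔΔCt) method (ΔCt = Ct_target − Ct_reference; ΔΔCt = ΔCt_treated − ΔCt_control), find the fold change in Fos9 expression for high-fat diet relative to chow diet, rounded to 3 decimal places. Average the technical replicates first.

Mean Ct: Fos9 chow diet 21.260; Fos9 high-fat diet 16.980; B2m chow diet 17.790; B2m high-fat diet 17.220
ΔCt(chow diet) = 21.260 − 17.790 = 3.470
ΔCt(high-fat diet) = 16.980 − 17.220 = -0.240
ΔΔCt = -0.240 − 3.470 = -3.710
Fold change = 2^(−(-3.710)) = 2^3.710 = 13.0864

13.086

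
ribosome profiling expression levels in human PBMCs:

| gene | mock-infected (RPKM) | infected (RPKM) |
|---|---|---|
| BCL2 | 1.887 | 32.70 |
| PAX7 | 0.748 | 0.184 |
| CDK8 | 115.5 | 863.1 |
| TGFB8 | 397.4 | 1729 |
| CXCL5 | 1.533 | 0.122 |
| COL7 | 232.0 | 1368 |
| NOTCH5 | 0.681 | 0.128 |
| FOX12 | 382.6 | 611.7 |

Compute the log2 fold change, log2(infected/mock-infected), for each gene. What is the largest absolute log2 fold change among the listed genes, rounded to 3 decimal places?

4.115

log2(32.70/1.887) = 4.115  (BCL2)
log2(0.184/0.748) = -2.023  (PAX7)
log2(863.1/115.5) = 2.902  (CDK8)
log2(1729/397.4) = 2.121  (TGFB8)
log2(0.122/1.533) = -3.651  (CXCL5)
log2(1368/232.0) = 2.560  (COL7)
log2(0.128/0.681) = -2.412  (NOTCH5)
log2(611.7/382.6) = 0.677  (FOX12)
The largest magnitude belongs to BCL2.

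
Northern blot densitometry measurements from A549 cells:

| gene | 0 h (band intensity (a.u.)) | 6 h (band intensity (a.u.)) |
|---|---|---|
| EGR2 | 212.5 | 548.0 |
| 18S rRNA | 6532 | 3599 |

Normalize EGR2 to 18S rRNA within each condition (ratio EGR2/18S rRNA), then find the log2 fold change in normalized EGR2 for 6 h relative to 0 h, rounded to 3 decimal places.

EGR2/18S rRNA (0 h) = 212.5 / 6532 = 0.032532
EGR2/18S rRNA (6 h) = 548.0 / 3599 = 0.15226
Fold change = 0.15226 / 0.032532 = 4.6804
log2(4.6804) = 2.2266

2.227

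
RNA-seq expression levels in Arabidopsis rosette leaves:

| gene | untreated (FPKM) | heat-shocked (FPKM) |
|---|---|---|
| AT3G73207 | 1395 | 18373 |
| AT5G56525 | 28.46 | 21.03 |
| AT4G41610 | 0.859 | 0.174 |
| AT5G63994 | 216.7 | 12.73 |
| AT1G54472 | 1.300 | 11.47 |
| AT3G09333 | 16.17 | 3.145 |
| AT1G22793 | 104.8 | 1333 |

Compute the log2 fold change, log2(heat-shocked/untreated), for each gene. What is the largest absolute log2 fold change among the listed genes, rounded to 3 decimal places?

4.089

log2(18373/1395) = 3.719  (AT3G73207)
log2(21.03/28.46) = -0.436  (AT5G56525)
log2(0.174/0.859) = -2.304  (AT4G41610)
log2(12.73/216.7) = -4.089  (AT5G63994)
log2(11.47/1.300) = 3.141  (AT1G54472)
log2(3.145/16.17) = -2.362  (AT3G09333)
log2(1333/104.8) = 3.669  (AT1G22793)
The largest magnitude belongs to AT5G63994.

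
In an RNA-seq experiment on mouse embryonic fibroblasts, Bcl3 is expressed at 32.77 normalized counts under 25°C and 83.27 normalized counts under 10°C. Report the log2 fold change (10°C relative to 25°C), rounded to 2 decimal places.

1.35

Fold change = 83.27 / 32.77 = 2.5410
log2(2.5410) = 1.345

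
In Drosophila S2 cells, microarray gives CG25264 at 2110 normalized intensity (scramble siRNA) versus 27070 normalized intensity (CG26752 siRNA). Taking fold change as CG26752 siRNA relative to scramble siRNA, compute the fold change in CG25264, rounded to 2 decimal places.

Fold change = 27070 / 2110 = 12.829
CG25264 is upregulated.

12.83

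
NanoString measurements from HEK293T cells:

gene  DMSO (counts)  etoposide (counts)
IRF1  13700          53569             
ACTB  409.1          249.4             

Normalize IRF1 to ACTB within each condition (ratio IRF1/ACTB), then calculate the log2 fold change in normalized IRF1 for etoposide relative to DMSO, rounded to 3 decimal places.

IRF1/ACTB (DMSO) = 13700 / 409.1 = 33.488
IRF1/ACTB (etoposide) = 53569 / 249.4 = 214.79
Fold change = 214.79 / 33.488 = 6.4140
log2(6.4140) = 2.6812

2.681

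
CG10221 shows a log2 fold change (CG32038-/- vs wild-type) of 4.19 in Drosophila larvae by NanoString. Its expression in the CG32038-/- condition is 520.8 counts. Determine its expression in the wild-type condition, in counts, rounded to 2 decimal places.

Fold change = 2^(4.19) = 18.2522
wild-type expression = 520.8 / 18.2522 = 28.53

28.53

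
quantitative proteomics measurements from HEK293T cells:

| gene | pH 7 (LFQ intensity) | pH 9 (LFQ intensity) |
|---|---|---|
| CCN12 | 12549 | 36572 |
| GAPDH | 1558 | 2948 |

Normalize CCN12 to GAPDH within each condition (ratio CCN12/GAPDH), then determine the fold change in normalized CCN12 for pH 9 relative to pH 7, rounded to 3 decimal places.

1.540

CCN12/GAPDH (pH 7) = 12549 / 1558 = 8.0546
CCN12/GAPDH (pH 9) = 36572 / 2948 = 12.406
Fold change = 12.406 / 8.0546 = 1.5402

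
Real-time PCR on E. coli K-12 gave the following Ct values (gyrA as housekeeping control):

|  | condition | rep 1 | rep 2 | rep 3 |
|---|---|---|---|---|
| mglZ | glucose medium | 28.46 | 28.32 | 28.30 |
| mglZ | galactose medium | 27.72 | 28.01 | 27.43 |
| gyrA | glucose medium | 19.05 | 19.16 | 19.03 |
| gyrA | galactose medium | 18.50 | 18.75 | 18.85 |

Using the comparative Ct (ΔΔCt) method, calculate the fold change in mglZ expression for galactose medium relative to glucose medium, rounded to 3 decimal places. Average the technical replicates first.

1.197

Mean Ct: mglZ glucose medium 28.360; mglZ galactose medium 27.720; gyrA glucose medium 19.080; gyrA galactose medium 18.700
ΔCt(glucose medium) = 28.360 − 19.080 = 9.280
ΔCt(galactose medium) = 27.720 − 18.700 = 9.020
ΔΔCt = 9.020 − 9.280 = -0.260
Fold change = 2^(−(-0.260)) = 2^0.260 = 1.1975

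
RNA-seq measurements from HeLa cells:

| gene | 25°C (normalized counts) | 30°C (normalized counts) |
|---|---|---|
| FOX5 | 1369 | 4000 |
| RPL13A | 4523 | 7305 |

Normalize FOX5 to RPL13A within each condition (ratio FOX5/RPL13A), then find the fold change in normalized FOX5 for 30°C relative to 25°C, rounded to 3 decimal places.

1.809

FOX5/RPL13A (25°C) = 1369 / 4523 = 0.30268
FOX5/RPL13A (30°C) = 4000 / 7305 = 0.54757
Fold change = 0.54757 / 0.30268 = 1.8091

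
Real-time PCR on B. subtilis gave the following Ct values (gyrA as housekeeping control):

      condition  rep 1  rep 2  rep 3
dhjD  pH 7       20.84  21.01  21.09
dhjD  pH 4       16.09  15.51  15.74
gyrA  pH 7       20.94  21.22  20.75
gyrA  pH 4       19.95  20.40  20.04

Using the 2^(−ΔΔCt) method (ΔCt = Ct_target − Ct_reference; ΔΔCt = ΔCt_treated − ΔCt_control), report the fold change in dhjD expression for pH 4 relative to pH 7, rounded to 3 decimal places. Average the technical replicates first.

20.535

Mean Ct: dhjD pH 7 20.980; dhjD pH 4 15.780; gyrA pH 7 20.970; gyrA pH 4 20.130
ΔCt(pH 7) = 20.980 − 20.970 = 0.010
ΔCt(pH 4) = 15.780 − 20.130 = -4.350
ΔΔCt = -4.350 − 0.010 = -4.360
Fold change = 2^(−(-4.360)) = 2^4.360 = 20.5348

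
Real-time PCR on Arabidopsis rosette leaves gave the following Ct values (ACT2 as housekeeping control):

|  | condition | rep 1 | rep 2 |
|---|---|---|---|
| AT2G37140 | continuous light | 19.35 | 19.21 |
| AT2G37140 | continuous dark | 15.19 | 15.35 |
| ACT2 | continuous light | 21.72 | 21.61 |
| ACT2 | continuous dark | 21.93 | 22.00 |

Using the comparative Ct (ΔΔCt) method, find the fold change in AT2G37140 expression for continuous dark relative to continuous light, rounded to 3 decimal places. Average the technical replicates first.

Mean Ct: AT2G37140 continuous light 19.280; AT2G37140 continuous dark 15.270; ACT2 continuous light 21.665; ACT2 continuous dark 21.965
ΔCt(continuous light) = 19.280 − 21.665 = -2.385
ΔCt(continuous dark) = 15.270 − 21.965 = -6.695
ΔΔCt = -6.695 − (-2.385) = -4.310
Fold change = 2^(−(-4.310)) = 2^4.310 = 19.8353

19.835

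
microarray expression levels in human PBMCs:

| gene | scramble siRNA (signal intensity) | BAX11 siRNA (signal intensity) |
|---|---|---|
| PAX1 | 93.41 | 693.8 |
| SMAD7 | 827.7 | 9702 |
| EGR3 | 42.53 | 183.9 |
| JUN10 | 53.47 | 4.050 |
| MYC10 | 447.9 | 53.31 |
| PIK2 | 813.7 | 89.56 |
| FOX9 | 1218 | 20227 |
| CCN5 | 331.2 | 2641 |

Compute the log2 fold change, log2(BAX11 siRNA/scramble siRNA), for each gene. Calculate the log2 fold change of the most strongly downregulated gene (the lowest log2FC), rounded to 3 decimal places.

log2(693.8/93.41) = 2.893  (PAX1)
log2(9702/827.7) = 3.551  (SMAD7)
log2(183.9/42.53) = 2.112  (EGR3)
log2(4.050/53.47) = -3.723  (JUN10)
log2(53.31/447.9) = -3.071  (MYC10)
log2(89.56/813.7) = -3.184  (PIK2)
log2(20227/1218) = 4.054  (FOX9)
log2(2641/331.2) = 2.995  (CCN5)
JUN10 is most strongly downregulated.

-3.723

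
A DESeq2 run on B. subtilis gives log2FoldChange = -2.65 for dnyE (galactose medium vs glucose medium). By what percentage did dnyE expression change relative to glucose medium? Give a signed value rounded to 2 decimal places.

-84.07%

Fold change = 2^(-2.65) = 0.1593
Percent change = (FC − 1) × 100% = (0.1593 − 1) × 100 = -84.07%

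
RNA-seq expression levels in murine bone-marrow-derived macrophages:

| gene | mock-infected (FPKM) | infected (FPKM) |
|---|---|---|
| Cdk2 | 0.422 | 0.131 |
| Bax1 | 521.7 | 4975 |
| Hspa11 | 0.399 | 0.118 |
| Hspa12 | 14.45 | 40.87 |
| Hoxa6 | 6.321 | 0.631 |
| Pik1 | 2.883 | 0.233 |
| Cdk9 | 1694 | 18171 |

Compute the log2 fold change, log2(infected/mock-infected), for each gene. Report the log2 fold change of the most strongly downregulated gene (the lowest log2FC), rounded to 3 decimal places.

-3.629

log2(0.131/0.422) = -1.688  (Cdk2)
log2(4975/521.7) = 3.253  (Bax1)
log2(0.118/0.399) = -1.758  (Hspa11)
log2(40.87/14.45) = 1.500  (Hspa12)
log2(0.631/6.321) = -3.324  (Hoxa6)
log2(0.233/2.883) = -3.629  (Pik1)
log2(18171/1694) = 3.423  (Cdk9)
Pik1 is most strongly downregulated.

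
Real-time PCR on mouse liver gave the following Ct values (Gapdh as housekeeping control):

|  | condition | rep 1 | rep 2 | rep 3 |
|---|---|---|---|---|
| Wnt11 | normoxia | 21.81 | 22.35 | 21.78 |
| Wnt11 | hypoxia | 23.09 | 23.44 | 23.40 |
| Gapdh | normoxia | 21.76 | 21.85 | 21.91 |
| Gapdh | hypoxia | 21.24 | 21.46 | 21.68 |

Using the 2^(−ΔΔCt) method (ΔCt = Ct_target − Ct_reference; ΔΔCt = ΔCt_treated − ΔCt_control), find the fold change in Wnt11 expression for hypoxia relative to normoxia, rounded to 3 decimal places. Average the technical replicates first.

Mean Ct: Wnt11 normoxia 21.980; Wnt11 hypoxia 23.310; Gapdh normoxia 21.840; Gapdh hypoxia 21.460
ΔCt(normoxia) = 21.980 − 21.840 = 0.140
ΔCt(hypoxia) = 23.310 − 21.460 = 1.850
ΔΔCt = 1.850 − 0.140 = 1.710
Fold change = 2^(−1.710) = 0.3057

0.306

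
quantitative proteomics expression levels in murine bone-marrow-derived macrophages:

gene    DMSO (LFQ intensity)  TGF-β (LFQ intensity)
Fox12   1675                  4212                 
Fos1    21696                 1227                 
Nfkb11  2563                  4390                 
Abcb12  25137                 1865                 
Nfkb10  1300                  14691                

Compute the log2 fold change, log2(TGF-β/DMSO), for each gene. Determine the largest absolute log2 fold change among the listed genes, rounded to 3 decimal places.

log2(4212/1675) = 1.330  (Fox12)
log2(1227/21696) = -4.144  (Fos1)
log2(4390/2563) = 0.776  (Nfkb11)
log2(1865/25137) = -3.753  (Abcb12)
log2(14691/1300) = 3.498  (Nfkb10)
The largest magnitude belongs to Fos1.

4.144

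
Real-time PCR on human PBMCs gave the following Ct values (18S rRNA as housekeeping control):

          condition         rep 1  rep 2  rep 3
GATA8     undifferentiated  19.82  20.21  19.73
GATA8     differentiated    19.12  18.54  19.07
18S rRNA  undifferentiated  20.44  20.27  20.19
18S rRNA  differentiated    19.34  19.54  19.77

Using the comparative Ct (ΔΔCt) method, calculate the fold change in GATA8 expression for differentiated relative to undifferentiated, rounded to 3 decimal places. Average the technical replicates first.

Mean Ct: GATA8 undifferentiated 19.920; GATA8 differentiated 18.910; 18S rRNA undifferentiated 20.300; 18S rRNA differentiated 19.550
ΔCt(undifferentiated) = 19.920 − 20.300 = -0.380
ΔCt(differentiated) = 18.910 − 19.550 = -0.640
ΔΔCt = -0.640 − (-0.380) = -0.260
Fold change = 2^(−(-0.260)) = 2^0.260 = 1.1975

1.197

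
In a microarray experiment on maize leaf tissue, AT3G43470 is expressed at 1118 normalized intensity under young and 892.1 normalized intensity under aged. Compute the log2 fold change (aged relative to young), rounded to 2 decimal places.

Fold change = 892.1 / 1118 = 0.7979
log2(0.7979) = -0.326

-0.33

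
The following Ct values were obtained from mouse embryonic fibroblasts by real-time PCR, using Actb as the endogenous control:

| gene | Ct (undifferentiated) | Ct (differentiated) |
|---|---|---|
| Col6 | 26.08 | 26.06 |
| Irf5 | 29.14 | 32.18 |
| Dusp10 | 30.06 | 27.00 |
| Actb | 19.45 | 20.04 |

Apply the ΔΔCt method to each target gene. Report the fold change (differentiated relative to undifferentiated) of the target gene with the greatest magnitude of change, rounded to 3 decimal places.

12.553

Col6: ΔΔCt = (26.06−20.04) − (26.08−19.45) = 6.02 − 6.63 = -0.61; fold change = 2^0.61 = 1.526
Irf5: ΔΔCt = (32.18−20.04) − (29.14−19.45) = 12.14 − 9.69 = 2.45; fold change = 2^-2.45 = 0.183
Dusp10: ΔΔCt = (27.00−20.04) − (30.06−19.45) = 6.96 − 10.61 = -3.65; fold change = 2^3.65 = 12.553
Dusp10 has the largest |ΔΔCt| = 3.65.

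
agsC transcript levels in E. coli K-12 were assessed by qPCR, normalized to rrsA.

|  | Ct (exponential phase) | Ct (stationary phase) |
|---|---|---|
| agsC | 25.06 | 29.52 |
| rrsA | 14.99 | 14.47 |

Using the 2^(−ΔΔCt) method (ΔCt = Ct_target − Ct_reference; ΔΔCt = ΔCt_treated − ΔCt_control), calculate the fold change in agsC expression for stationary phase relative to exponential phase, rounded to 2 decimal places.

0.03

ΔCt(exponential phase) = 25.060 − 14.990 = 10.070
ΔCt(stationary phase) = 29.520 − 14.470 = 15.050
ΔΔCt = 15.050 − 10.070 = 4.980
Fold change = 2^(−4.980) = 0.032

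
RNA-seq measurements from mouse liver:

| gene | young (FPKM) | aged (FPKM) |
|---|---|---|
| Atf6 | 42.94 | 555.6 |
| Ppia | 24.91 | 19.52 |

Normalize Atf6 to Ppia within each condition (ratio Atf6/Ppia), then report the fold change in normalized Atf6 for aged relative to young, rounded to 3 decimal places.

16.512

Atf6/Ppia (young) = 42.94 / 24.91 = 1.7238
Atf6/Ppia (aged) = 555.6 / 19.52 = 28.463
Fold change = 28.463 / 1.7238 = 16.5118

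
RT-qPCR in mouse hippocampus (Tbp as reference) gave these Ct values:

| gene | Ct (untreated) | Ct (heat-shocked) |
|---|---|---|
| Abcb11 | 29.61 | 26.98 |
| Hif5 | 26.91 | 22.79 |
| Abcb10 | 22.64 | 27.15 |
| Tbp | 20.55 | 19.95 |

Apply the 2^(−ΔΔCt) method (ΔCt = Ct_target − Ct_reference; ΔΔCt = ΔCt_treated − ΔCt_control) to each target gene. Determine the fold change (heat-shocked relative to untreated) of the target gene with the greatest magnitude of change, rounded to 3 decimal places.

Abcb11: ΔΔCt = (26.98−19.95) − (29.61−20.55) = 7.03 − 9.06 = -2.03; fold change = 2^2.03 = 4.084
Hif5: ΔΔCt = (22.79−19.95) − (26.91−20.55) = 2.84 − 6.36 = -3.52; fold change = 2^3.52 = 11.472
Abcb10: ΔΔCt = (27.15−19.95) − (22.64−20.55) = 7.20 − 2.09 = 5.11; fold change = 2^-5.11 = 0.029
Abcb10 has the largest |ΔΔCt| = 5.11.

0.029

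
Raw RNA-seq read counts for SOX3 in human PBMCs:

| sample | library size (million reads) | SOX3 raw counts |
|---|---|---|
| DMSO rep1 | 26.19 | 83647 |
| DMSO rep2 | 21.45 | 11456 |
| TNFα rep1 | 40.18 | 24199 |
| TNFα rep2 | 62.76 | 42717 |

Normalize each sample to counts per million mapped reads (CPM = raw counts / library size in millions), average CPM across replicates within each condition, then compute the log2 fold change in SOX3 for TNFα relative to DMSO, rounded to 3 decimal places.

CPM(DMSO rep1) = 83647 / 26.19 = 3193.8526
CPM(DMSO rep2) = 11456 / 21.45 = 534.0793
CPM(TNFα rep1) = 24199 / 40.18 = 602.2648
CPM(TNFα rep2) = 42717 / 62.76 = 680.6405
mean CPM(DMSO) = 1863.9659; mean CPM(TNFα) = 641.4527
Fold change = 641.4527 / 1863.9659 = 0.34413
log2(0.34413) = -1.5390

-1.539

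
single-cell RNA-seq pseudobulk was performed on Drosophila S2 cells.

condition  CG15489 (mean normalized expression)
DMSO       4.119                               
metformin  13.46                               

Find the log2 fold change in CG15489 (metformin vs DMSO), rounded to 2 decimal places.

Fold change = 13.46 / 4.119 = 3.2678
log2(3.2678) = 1.708

1.71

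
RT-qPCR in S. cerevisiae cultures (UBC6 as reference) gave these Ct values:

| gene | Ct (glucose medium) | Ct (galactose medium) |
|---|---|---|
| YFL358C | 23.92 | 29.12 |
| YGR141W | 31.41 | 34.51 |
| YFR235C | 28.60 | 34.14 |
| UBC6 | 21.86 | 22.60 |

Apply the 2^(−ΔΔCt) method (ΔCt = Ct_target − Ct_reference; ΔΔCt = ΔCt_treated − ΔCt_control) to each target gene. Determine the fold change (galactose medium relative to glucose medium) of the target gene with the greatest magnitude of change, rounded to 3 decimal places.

0.036

YFL358C: ΔΔCt = (29.12−22.60) − (23.92−21.86) = 6.52 − 2.06 = 4.46; fold change = 2^-4.46 = 0.045
YGR141W: ΔΔCt = (34.51−22.60) − (31.41−21.86) = 11.91 − 9.55 = 2.36; fold change = 2^-2.36 = 0.195
YFR235C: ΔΔCt = (34.14−22.60) − (28.60−21.86) = 11.54 − 6.74 = 4.80; fold change = 2^-4.80 = 0.036
YFR235C has the largest |ΔΔCt| = 4.80.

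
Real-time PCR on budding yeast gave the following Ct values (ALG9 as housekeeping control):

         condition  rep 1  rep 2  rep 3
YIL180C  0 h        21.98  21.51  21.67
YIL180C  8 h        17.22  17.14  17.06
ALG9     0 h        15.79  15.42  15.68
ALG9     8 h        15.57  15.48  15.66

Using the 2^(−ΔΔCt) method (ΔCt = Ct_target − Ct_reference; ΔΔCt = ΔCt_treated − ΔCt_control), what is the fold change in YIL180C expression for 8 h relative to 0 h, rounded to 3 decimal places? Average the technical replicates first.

22.943

Mean Ct: YIL180C 0 h 21.720; YIL180C 8 h 17.140; ALG9 0 h 15.630; ALG9 8 h 15.570
ΔCt(0 h) = 21.720 − 15.630 = 6.090
ΔCt(8 h) = 17.140 − 15.570 = 1.570
ΔΔCt = 1.570 − 6.090 = -4.520
Fold change = 2^(−(-4.520)) = 2^4.520 = 22.9433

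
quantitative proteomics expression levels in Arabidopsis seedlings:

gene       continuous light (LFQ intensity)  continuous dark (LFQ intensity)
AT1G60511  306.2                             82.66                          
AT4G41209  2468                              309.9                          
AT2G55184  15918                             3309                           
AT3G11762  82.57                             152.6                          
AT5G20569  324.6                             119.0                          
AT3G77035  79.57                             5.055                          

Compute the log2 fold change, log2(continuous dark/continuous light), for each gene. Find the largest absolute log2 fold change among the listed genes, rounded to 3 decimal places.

3.976

log2(82.66/306.2) = -1.889  (AT1G60511)
log2(309.9/2468) = -2.993  (AT4G41209)
log2(3309/15918) = -2.266  (AT2G55184)
log2(152.6/82.57) = 0.886  (AT3G11762)
log2(119.0/324.6) = -1.448  (AT5G20569)
log2(5.055/79.57) = -3.976  (AT3G77035)
The largest magnitude belongs to AT3G77035.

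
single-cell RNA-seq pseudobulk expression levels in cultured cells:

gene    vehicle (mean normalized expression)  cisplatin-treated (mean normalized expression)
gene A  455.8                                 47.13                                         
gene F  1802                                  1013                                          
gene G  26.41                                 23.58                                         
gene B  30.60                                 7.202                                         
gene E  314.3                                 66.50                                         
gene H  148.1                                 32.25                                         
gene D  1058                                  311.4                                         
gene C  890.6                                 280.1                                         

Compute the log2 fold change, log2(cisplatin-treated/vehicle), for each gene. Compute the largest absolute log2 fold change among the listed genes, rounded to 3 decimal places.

log2(47.13/455.8) = -3.274  (gene A)
log2(1013/1802) = -0.831  (gene F)
log2(23.58/26.41) = -0.164  (gene G)
log2(7.202/30.60) = -2.087  (gene B)
log2(66.50/314.3) = -2.241  (gene E)
log2(32.25/148.1) = -2.199  (gene H)
log2(311.4/1058) = -1.764  (gene D)
log2(280.1/890.6) = -1.669  (gene C)
The largest magnitude belongs to gene A.

3.274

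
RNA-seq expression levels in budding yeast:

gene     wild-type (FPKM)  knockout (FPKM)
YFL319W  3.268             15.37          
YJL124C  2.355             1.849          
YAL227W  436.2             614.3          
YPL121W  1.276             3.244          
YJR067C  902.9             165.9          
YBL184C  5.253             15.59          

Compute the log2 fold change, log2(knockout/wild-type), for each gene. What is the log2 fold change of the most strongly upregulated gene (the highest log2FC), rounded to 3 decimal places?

log2(15.37/3.268) = 2.234  (YFL319W)
log2(1.849/2.355) = -0.349  (YJL124C)
log2(614.3/436.2) = 0.494  (YAL227W)
log2(3.244/1.276) = 1.346  (YPL121W)
log2(165.9/902.9) = -2.444  (YJR067C)
log2(15.59/5.253) = 1.569  (YBL184C)
YFL319W is most strongly upregulated.

2.234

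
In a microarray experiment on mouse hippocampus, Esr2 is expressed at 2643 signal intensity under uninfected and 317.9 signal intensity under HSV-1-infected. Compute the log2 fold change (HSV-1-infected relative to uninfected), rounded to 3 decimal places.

-3.056

Fold change = 317.9 / 2643 = 0.1203
log2(0.1203) = -3.0555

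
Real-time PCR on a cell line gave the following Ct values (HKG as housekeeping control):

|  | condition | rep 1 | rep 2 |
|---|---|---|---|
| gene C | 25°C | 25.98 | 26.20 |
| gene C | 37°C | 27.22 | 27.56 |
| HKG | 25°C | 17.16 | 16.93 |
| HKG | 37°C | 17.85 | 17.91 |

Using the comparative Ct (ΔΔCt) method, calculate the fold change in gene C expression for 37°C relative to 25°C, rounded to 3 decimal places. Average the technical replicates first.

Mean Ct: gene C 25°C 26.090; gene C 37°C 27.390; HKG 25°C 17.045; HKG 37°C 17.880
ΔCt(25°C) = 26.090 − 17.045 = 9.045
ΔCt(37°C) = 27.390 − 17.880 = 9.510
ΔΔCt = 9.510 − 9.045 = 0.465
Fold change = 2^(−0.465) = 0.7245

0.724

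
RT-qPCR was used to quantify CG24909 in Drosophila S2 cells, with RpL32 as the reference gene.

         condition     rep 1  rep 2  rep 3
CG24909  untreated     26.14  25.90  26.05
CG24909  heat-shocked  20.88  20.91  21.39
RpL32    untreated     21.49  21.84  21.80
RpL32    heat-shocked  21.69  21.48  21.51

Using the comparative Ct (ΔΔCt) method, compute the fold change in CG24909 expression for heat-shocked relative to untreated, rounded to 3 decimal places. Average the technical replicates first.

28.246

Mean Ct: CG24909 untreated 26.030; CG24909 heat-shocked 21.060; RpL32 untreated 21.710; RpL32 heat-shocked 21.560
ΔCt(untreated) = 26.030 − 21.710 = 4.320
ΔCt(heat-shocked) = 21.060 − 21.560 = -0.500
ΔΔCt = -0.500 − 4.320 = -4.820
Fold change = 2^(−(-4.820)) = 2^4.820 = 28.2465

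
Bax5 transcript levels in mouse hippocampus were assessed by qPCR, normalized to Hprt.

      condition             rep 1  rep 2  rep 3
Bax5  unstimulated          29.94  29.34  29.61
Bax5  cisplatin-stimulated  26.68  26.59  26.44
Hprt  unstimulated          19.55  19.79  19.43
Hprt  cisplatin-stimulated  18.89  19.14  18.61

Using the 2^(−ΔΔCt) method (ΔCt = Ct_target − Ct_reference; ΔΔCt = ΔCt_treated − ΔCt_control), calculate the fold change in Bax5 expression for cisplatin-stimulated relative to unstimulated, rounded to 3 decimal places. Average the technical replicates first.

5.098

Mean Ct: Bax5 unstimulated 29.630; Bax5 cisplatin-stimulated 26.570; Hprt unstimulated 19.590; Hprt cisplatin-stimulated 18.880
ΔCt(unstimulated) = 29.630 − 19.590 = 10.040
ΔCt(cisplatin-stimulated) = 26.570 − 18.880 = 7.690
ΔΔCt = 7.690 − 10.040 = -2.350
Fold change = 2^(−(-2.350)) = 2^2.350 = 5.0982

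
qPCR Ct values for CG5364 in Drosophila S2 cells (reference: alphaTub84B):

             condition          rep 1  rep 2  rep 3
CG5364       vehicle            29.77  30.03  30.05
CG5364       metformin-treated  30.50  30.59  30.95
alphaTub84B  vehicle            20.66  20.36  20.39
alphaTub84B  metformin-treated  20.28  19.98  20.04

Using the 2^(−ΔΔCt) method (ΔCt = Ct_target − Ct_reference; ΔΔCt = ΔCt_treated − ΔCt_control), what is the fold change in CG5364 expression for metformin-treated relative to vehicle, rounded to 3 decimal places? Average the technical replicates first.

0.467

Mean Ct: CG5364 vehicle 29.950; CG5364 metformin-treated 30.680; alphaTub84B vehicle 20.470; alphaTub84B metformin-treated 20.100
ΔCt(vehicle) = 29.950 − 20.470 = 9.480
ΔCt(metformin-treated) = 30.680 − 20.100 = 10.580
ΔΔCt = 10.580 − 9.480 = 1.100
Fold change = 2^(−1.100) = 0.4665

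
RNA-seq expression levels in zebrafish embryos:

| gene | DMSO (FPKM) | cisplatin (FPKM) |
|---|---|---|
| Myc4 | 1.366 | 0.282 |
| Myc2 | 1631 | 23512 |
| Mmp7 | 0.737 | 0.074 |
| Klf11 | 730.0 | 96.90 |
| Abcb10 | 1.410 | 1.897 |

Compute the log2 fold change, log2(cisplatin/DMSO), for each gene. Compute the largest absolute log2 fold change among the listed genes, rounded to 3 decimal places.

log2(0.282/1.366) = -2.276  (Myc4)
log2(23512/1631) = 3.850  (Myc2)
log2(0.074/0.737) = -3.316  (Mmp7)
log2(96.90/730.0) = -2.913  (Klf11)
log2(1.897/1.410) = 0.428  (Abcb10)
The largest magnitude belongs to Myc2.

3.850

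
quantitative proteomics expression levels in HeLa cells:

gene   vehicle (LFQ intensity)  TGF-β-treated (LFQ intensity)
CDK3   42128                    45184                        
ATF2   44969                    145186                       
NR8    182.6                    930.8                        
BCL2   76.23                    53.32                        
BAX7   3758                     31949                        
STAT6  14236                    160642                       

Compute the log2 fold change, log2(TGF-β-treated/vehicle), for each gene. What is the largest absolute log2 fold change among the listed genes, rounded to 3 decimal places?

log2(45184/42128) = 0.101  (CDK3)
log2(145186/44969) = 1.691  (ATF2)
log2(930.8/182.6) = 2.350  (NR8)
log2(53.32/76.23) = -0.516  (BCL2)
log2(31949/3758) = 3.088  (BAX7)
log2(160642/14236) = 3.496  (STAT6)
The largest magnitude belongs to STAT6.

3.496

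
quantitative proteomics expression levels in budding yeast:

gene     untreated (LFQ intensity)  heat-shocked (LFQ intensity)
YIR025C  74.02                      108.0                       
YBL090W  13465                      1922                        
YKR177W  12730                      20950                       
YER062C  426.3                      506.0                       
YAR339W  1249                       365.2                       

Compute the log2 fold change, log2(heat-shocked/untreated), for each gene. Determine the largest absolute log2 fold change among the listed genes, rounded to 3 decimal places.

2.809

log2(108.0/74.02) = 0.545  (YIR025C)
log2(1922/13465) = -2.809  (YBL090W)
log2(20950/12730) = 0.719  (YKR177W)
log2(506.0/426.3) = 0.247  (YER062C)
log2(365.2/1249) = -1.774  (YAR339W)
The largest magnitude belongs to YBL090W.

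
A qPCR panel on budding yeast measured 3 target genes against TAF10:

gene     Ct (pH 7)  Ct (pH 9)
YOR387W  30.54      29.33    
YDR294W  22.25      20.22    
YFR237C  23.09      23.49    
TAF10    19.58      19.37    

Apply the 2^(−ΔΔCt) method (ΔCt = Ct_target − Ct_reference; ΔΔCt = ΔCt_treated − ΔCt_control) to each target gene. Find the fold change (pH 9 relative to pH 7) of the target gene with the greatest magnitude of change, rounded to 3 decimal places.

3.531

YOR387W: ΔΔCt = (29.33−19.37) − (30.54−19.58) = 9.96 − 10.96 = -1.00; fold change = 2^1.00 = 2.000
YDR294W: ΔΔCt = (20.22−19.37) − (22.25−19.58) = 0.85 − 2.67 = -1.82; fold change = 2^1.82 = 3.531
YFR237C: ΔΔCt = (23.49−19.37) − (23.09−19.58) = 4.12 − 3.51 = 0.61; fold change = 2^-0.61 = 0.655
YDR294W has the largest |ΔΔCt| = 1.82.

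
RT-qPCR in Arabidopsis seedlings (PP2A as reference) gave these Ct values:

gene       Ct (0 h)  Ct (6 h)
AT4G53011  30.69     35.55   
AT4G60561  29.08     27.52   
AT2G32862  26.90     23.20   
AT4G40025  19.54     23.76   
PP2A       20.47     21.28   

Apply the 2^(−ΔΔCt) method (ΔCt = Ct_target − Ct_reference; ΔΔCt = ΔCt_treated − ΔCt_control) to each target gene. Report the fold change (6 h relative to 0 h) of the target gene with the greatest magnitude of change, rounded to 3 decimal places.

AT4G53011: ΔΔCt = (35.55−21.28) − (30.69−20.47) = 14.27 − 10.22 = 4.05; fold change = 2^-4.05 = 0.060
AT4G60561: ΔΔCt = (27.52−21.28) − (29.08−20.47) = 6.24 − 8.61 = -2.37; fold change = 2^2.37 = 5.169
AT2G32862: ΔΔCt = (23.20−21.28) − (26.90−20.47) = 1.92 − 6.43 = -4.51; fold change = 2^4.51 = 22.785
AT4G40025: ΔΔCt = (23.76−21.28) − (19.54−20.47) = 2.48 − (-0.93) = 3.41; fold change = 2^-3.41 = 0.094
AT2G32862 has the largest |ΔΔCt| = 4.51.

22.785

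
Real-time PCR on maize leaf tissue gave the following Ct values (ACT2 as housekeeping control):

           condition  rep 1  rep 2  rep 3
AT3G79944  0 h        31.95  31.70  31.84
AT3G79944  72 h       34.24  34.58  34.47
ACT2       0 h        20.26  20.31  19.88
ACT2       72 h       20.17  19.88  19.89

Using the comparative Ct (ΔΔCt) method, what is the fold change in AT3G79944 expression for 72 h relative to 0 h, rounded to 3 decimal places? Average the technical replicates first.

Mean Ct: AT3G79944 0 h 31.830; AT3G79944 72 h 34.430; ACT2 0 h 20.150; ACT2 72 h 19.980
ΔCt(0 h) = 31.830 − 20.150 = 11.680
ΔCt(72 h) = 34.430 − 19.980 = 14.450
ΔΔCt = 14.450 − 11.680 = 2.770
Fold change = 2^(−2.770) = 0.1466

0.147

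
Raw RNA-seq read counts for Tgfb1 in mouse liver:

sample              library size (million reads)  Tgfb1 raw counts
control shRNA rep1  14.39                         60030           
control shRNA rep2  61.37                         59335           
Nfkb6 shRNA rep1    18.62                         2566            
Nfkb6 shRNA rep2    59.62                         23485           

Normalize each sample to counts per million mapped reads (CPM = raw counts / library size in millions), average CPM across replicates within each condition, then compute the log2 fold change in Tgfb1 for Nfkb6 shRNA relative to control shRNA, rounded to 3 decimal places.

-3.273

CPM(control shRNA rep1) = 60030 / 14.39 = 4171.6470
CPM(control shRNA rep2) = 59335 / 61.37 = 966.8405
CPM(Nfkb6 shRNA rep1) = 2566 / 18.62 = 137.8088
CPM(Nfkb6 shRNA rep2) = 23485 / 59.62 = 393.9114
mean CPM(control shRNA) = 2569.2437; mean CPM(Nfkb6 shRNA) = 265.8601
Fold change = 265.8601 / 2569.2437 = 0.10348
log2(0.10348) = -3.2726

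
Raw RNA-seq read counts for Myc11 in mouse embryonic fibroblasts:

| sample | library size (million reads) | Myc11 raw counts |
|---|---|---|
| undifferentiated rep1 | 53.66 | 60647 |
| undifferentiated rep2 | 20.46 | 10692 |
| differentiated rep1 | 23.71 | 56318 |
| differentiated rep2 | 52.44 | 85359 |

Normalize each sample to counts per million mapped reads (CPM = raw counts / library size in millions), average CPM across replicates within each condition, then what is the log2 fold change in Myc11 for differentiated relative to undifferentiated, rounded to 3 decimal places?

1.276

CPM(undifferentiated rep1) = 60647 / 53.66 = 1130.2087
CPM(undifferentiated rep2) = 10692 / 20.46 = 522.5806
CPM(differentiated rep1) = 56318 / 23.71 = 2375.2847
CPM(differentiated rep2) = 85359 / 52.44 = 1627.7460
mean CPM(undifferentiated) = 826.3947; mean CPM(differentiated) = 2001.5153
Fold change = 2001.5153 / 826.3947 = 2.42198
log2(2.42198) = 1.2762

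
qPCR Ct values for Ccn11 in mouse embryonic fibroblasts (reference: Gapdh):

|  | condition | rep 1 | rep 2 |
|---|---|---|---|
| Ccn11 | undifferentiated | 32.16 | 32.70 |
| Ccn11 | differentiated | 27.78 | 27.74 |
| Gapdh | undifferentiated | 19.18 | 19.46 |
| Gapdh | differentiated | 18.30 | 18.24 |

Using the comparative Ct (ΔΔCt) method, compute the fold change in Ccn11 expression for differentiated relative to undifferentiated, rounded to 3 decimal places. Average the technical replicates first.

Mean Ct: Ccn11 undifferentiated 32.430; Ccn11 differentiated 27.760; Gapdh undifferentiated 19.320; Gapdh differentiated 18.270
ΔCt(undifferentiated) = 32.430 − 19.320 = 13.110
ΔCt(differentiated) = 27.760 − 18.270 = 9.490
ΔΔCt = 9.490 − 13.110 = -3.620
Fold change = 2^(−(-3.620)) = 2^3.620 = 12.2950

12.295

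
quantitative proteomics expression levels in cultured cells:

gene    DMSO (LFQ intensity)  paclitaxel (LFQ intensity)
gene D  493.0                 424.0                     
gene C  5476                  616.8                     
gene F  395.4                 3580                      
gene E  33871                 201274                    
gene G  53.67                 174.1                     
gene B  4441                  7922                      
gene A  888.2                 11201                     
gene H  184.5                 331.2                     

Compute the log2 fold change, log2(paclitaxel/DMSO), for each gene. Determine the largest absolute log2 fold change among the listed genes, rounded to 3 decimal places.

log2(424.0/493.0) = -0.218  (gene D)
log2(616.8/5476) = -3.150  (gene C)
log2(3580/395.4) = 3.179  (gene F)
log2(201274/33871) = 2.571  (gene E)
log2(174.1/53.67) = 1.698  (gene G)
log2(7922/4441) = 0.835  (gene B)
log2(11201/888.2) = 3.657  (gene A)
log2(331.2/184.5) = 0.844  (gene H)
The largest magnitude belongs to gene A.

3.657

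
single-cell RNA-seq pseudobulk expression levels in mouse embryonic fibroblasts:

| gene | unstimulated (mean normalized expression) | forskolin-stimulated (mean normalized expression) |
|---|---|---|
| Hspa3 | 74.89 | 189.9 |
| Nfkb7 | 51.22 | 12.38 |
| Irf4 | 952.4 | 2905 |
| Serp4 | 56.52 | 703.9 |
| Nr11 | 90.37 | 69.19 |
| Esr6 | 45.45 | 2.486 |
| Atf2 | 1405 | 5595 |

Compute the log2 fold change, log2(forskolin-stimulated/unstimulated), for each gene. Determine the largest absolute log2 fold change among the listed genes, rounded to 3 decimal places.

log2(189.9/74.89) = 1.342  (Hspa3)
log2(12.38/51.22) = -2.049  (Nfkb7)
log2(2905/952.4) = 1.609  (Irf4)
log2(703.9/56.52) = 3.639  (Serp4)
log2(69.19/90.37) = -0.385  (Nr11)
log2(2.486/45.45) = -4.192  (Esr6)
log2(5595/1405) = 1.994  (Atf2)
The largest magnitude belongs to Esr6.

4.192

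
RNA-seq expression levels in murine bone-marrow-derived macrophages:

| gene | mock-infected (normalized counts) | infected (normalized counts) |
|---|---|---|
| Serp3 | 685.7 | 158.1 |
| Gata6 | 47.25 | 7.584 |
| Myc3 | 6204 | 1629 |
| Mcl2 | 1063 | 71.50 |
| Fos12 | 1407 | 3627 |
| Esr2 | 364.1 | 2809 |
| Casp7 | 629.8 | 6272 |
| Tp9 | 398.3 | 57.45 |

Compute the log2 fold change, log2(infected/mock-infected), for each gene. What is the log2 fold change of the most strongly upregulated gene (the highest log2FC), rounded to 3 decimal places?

3.316

log2(158.1/685.7) = -2.117  (Serp3)
log2(7.584/47.25) = -2.639  (Gata6)
log2(1629/6204) = -1.929  (Myc3)
log2(71.50/1063) = -3.894  (Mcl2)
log2(3627/1407) = 1.366  (Fos12)
log2(2809/364.1) = 2.948  (Esr2)
log2(6272/629.8) = 3.316  (Casp7)
log2(57.45/398.3) = -2.793  (Tp9)
Casp7 is most strongly upregulated.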